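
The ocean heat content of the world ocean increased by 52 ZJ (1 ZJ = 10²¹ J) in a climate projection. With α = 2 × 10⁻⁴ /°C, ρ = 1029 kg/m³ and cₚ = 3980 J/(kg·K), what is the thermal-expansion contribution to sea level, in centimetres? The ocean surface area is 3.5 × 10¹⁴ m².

Per unit area: Q = 52×10²¹ / (3.5×10¹⁴) ≈ 1.486×10⁸ J/m²
Δh = αQ/(ρcₚ) = 2×10⁻⁴ × 1.486×10⁸ / (1029 × 3980) ≈ 0.0072569 m

about 0.726 cm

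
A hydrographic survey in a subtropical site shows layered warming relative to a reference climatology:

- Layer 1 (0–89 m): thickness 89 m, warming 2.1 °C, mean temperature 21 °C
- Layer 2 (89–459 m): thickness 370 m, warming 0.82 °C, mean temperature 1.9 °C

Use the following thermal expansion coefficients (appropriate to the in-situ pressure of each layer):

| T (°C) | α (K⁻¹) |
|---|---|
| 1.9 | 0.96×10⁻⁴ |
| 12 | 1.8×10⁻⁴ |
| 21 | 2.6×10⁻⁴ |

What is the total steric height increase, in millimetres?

Layer 1 at 21 °C → α = 2.6×10⁻⁴ K⁻¹
Layer 2 at 1.9 °C → α = 0.96×10⁻⁴ K⁻¹
0–89 m: 89 × 2.1 × 2.6×10⁻⁴ = 0.048594 m
0.82 × 0.96×10⁻⁴ × 370 = 0.0291264 m
Δh = 0.048594 + 0.0291264 = 0.0777204 m ≈ 77.7 mm

Δh ≈ 77.7 mm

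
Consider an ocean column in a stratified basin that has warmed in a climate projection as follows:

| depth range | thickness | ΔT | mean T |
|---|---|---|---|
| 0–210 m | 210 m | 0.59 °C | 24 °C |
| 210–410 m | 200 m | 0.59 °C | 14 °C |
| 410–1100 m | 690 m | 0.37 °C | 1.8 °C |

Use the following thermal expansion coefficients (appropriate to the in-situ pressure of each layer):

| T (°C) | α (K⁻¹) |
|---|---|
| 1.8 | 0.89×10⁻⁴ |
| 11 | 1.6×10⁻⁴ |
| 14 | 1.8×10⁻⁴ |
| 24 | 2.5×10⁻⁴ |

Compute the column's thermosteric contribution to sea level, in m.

0.0749 m of thermosteric rise

Layer 1 at 24 °C → α = 2.5×10⁻⁴ K⁻¹
Layer 2 at 14 °C → α = 1.8×10⁻⁴ K⁻¹
Layer 3 at 1.8 °C → α = 0.89×10⁻⁴ K⁻¹
Layer 1: 2.5×10⁻⁴ × 210 × 0.59 = 0.030975 m
200 × 0.59 × 1.8×10⁻⁴ = 0.02124 m
Layer 3: 690 × 0.89×10⁻⁴ × 0.37 = 0.0227217 m
Δh = 0.030975 + 0.02124 + 0.0227217 = 0.0749367 m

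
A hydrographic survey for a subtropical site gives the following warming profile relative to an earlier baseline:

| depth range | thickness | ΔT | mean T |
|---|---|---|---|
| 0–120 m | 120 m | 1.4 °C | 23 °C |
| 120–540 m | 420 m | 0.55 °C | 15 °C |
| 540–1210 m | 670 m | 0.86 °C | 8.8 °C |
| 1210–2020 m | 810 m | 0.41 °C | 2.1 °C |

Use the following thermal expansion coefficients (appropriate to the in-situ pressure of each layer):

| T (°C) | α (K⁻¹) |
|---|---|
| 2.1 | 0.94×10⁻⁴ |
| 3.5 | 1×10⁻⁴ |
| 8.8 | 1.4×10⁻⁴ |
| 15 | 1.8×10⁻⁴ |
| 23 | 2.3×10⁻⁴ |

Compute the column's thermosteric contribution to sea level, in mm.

Layer 1 at 23 °C → α = 2.3×10⁻⁴ K⁻¹
Layer 2 at 15 °C → α = 1.8×10⁻⁴ K⁻¹
Layer 3 at 8.8 °C → α = 1.4×10⁻⁴ K⁻¹
Layer 4 at 2.1 °C → α = 0.94×10⁻⁴ K⁻¹
0–120 m: 2.3×10⁻⁴ × 120 × 1.4 = 0.03864 m
120–540 m: 0.55 × 1.8×10⁻⁴ × 420 = 0.04158 m
540–1210 m: 1.4×10⁻⁴ × 670 × 0.86 = 0.080668 m
0.94×10⁻⁴ × 810 × 0.41 = 0.0312174 m
Δh = 0.03864 + 0.04158 + 0.080668 + 0.0312174 = 0.1921054 m ≈ 192 mm

Δh ≈ 192 mm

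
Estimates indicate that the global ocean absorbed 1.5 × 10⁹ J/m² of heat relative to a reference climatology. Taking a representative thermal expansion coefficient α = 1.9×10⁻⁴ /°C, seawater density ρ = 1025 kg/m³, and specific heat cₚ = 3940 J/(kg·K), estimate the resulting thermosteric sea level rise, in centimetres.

about 7.1 cm

Δh = αQ/(ρcₚ) = 1.9×10⁻⁴ × 1.5×10⁹ / (1025 × 3940) ≈ 0.070571 m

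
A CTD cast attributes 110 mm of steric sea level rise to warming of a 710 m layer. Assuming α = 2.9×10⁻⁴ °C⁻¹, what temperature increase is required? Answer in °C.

ΔT = Δh/(αH) = 0.11 / (2.9×10⁻⁴ × 710) ≈ 0.5342 °C

about 0.534 °C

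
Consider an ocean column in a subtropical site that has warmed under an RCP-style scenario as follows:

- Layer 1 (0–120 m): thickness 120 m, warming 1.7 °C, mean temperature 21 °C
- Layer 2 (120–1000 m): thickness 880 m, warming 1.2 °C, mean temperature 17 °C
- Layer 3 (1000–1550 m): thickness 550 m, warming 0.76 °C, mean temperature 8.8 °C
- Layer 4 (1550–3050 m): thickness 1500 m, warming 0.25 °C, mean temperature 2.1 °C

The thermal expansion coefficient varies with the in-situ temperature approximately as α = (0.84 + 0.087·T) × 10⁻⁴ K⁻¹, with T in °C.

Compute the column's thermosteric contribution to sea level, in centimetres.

Layer 1: α = (0.84 + 0.087×21)×10⁻⁴ = 2.667×10⁻⁴ K⁻¹
Layer 2: α = (0.84 + 0.087×17)×10⁻⁴ = 2.319×10⁻⁴ K⁻¹
Layer 3: α = (0.84 + 0.087×8.8)×10⁻⁴ = 1.6056×10⁻⁴ K⁻¹
Layer 4: α = (0.84 + 0.087×2.1)×10⁻⁴ = 1.0227×10⁻⁴ K⁻¹
120 × 2.667×10⁻⁴ × 1.7 = 0.0544068 m
2.319×10⁻⁴ × 880 × 1.2 = 0.2448864 m
Layer 3: 550 × 0.76 × 1.6056×10⁻⁴ = 0.06711408 m
Layer 4: 0.25 × 1.0227×10⁻⁴ × 1500 = 0.03835125 m
Δh = 0.0544068 + 0.2448864 + 0.06711408 + 0.03835125 = 0.40475853 m ≈ 40 cm

about 40 cm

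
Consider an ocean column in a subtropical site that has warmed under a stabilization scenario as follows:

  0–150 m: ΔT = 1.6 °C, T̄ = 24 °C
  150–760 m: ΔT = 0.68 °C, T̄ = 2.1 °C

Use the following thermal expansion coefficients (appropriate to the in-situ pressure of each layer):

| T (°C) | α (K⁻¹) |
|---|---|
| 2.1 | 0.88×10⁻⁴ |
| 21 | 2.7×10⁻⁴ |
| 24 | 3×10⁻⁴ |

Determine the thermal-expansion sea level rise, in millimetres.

110 mm

Layer 1 at 24 °C → α = 3×10⁻⁴ K⁻¹
Layer 2 at 2.1 °C → α = 0.88×10⁻⁴ K⁻¹
0–150 m: 1.6 × 3×10⁻⁴ × 150 = 0.07200 m
610 × 0.68 × 0.88×10⁻⁴ = 0.0365024 m
Δh = 0.07200 + 0.0365024 = 0.1085024 m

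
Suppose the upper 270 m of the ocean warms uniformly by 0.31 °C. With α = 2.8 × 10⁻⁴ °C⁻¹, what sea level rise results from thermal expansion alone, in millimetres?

Δh = 23 mm

Δh = αΔT·H = 2.8×10⁻⁴ × 0.31 × 270 = 0.023436 m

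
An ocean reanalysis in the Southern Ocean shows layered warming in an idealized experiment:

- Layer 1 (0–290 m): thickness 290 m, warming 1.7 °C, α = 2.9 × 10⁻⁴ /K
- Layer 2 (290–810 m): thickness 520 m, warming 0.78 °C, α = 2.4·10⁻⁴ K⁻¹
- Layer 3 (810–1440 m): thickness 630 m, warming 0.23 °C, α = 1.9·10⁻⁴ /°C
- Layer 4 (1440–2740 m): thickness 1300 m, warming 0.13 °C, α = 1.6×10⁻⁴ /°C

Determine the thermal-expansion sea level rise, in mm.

Δh = 290 mm

0–290 m: 1.7 × 290 × 2.9×10⁻⁴ = 0.14297 m
290–810 m: 520 × 0.78 × 2.4×10⁻⁴ = 0.097344 m
Layer 3: 630 × 1.9×10⁻⁴ × 0.23 = 0.027531 m
1440–2740 m: 0.13 × 1300 × 1.6×10⁻⁴ = 0.02704 m
Δh = 0.14297 + 0.097344 + 0.027531 + 0.02704 = 0.294885 m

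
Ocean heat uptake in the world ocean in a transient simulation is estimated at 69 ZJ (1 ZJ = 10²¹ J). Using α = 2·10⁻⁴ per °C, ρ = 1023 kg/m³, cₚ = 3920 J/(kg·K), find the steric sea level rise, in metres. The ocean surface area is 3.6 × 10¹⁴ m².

Δh ≈ 0.00956 m

Per unit area: Q = 69×10²¹ / (3.6×10¹⁴) ≈ 1.917×10⁸ J/m²
Δh = αQ/(ρcₚ) = 2×10⁻⁴ × 1.917×10⁸ / (1023 × 3920) ≈ 0.0095607 m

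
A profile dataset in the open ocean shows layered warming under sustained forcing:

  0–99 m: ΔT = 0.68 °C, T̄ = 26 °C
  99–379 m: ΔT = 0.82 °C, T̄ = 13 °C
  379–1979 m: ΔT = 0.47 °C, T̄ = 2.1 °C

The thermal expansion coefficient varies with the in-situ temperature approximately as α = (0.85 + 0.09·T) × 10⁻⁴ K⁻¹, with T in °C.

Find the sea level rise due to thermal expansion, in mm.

about 146 mm

Layer 1: α = (0.85 + 0.09×26)×10⁻⁴ = 3.19×10⁻⁴ K⁻¹
Layer 2: α = (0.85 + 0.09×13)×10⁻⁴ = 2.02×10⁻⁴ K⁻¹
Layer 3: α = (0.85 + 0.09×2.1)×10⁻⁴ = 1.039×10⁻⁴ K⁻¹
Layer 1: 0.68 × 3.19×10⁻⁴ × 99 = 0.02147508 m
Layer 2: 0.82 × 280 × 2.02×10⁻⁴ = 0.0463792 m
0.47 × 1600 × 1.039×10⁻⁴ = 0.0781328 m
Δh = 0.02147508 + 0.0463792 + 0.0781328 = 0.14598708 m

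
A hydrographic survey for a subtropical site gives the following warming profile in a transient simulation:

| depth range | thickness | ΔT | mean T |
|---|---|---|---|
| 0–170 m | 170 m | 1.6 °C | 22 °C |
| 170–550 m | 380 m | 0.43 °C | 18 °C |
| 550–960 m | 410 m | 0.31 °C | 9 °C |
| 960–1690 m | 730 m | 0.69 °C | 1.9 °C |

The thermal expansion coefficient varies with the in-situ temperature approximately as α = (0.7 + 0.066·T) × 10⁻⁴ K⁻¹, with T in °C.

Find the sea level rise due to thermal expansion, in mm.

about 147 mm

Layer 1: α = (0.7 + 0.066×22)×10⁻⁴ = 2.152×10⁻⁴ K⁻¹
Layer 2: α = (0.7 + 0.066×18)×10⁻⁴ = 1.888×10⁻⁴ K⁻¹
Layer 3: α = (0.7 + 0.066×9)×10⁻⁴ = 1.294×10⁻⁴ K⁻¹
Layer 4: α = (0.7 + 0.066×1.9)×10⁻⁴ = 0.8254×10⁻⁴ K⁻¹
170 × 2.152×10⁻⁴ × 1.6 = 0.0585344 m
1.888×10⁻⁴ × 0.43 × 380 = 0.03084992 m
Layer 3: 410 × 1.294×10⁻⁴ × 0.31 = 0.01644674 m
Layer 4: 730 × 0.8254×10⁻⁴ × 0.69 = 0.041575398 m
Δh = 0.0585344 + 0.03084992 + 0.01644674 + 0.041575398 = 0.147406458 m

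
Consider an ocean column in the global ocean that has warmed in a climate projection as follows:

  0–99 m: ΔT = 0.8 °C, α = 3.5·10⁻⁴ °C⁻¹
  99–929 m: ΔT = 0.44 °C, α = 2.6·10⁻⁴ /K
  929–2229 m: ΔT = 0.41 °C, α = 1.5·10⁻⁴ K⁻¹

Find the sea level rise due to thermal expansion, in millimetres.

203 mm of thermosteric rise

Layer 1: 0.8 × 99 × 3.5×10⁻⁴ = 0.02772 m
2.6×10⁻⁴ × 830 × 0.44 = 0.094952 m
929–2229 m: 0.41 × 1300 × 1.5×10⁻⁴ = 0.07995 m
Δh = 0.02772 + 0.094952 + 0.07995 = 0.202622 m ≈ 203 mm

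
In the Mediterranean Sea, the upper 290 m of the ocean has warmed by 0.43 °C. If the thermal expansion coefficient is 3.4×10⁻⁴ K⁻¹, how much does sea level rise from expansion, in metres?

0.0424 m of thermosteric rise

Δh = αΔT·H = 3.4×10⁻⁴ × 0.43 × 290 = 0.042398 m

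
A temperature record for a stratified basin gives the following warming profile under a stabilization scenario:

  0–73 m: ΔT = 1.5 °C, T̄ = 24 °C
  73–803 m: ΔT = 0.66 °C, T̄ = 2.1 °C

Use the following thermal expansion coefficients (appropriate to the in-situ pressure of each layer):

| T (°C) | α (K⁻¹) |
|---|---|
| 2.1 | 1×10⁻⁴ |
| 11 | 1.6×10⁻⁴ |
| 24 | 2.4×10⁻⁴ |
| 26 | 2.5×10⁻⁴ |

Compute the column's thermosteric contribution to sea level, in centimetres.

Layer 1 at 24 °C → α = 2.4×10⁻⁴ K⁻¹
Layer 2 at 2.1 °C → α = 1×10⁻⁴ K⁻¹
1.5 × 73 × 2.4×10⁻⁴ = 0.02628 m
Layer 2: 0.66 × 730 × 1×10⁻⁴ = 0.04818 m
Δh = 0.02628 + 0.04818 = 0.07446 m

about 7.45 cm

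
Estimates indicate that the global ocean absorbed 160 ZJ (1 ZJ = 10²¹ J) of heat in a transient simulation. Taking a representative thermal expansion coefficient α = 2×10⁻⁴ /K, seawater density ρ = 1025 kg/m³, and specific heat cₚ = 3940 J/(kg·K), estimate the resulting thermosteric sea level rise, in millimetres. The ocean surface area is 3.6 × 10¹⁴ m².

Per unit area: Q = 160×10²¹ / (3.6×10¹⁴) ≈ 4.444×10⁸ J/m²
Δh = αQ/(ρcₚ) = 2×10⁻⁴ × 4.444×10⁸ / (1025 × 3940) ≈ 0.022008 m

22 mm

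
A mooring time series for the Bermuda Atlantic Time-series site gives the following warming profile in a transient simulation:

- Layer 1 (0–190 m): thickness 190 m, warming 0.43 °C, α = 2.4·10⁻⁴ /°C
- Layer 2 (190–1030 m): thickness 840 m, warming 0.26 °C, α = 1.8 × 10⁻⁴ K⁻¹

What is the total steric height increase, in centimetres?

0–190 m: 0.43 × 190 × 2.4×10⁻⁴ = 0.019608 m
190–1030 m: 840 × 0.26 × 1.8×10⁻⁴ = 0.039312 m
Δh = 0.019608 + 0.039312 = 0.05892 m

Δh = 5.89 cm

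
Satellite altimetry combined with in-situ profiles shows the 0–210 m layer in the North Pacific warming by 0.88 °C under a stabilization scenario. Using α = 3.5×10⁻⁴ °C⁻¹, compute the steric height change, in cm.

Δh = 6.47 cm

Δh = αΔT·H = 3.5×10⁻⁴ × 0.88 × 210 = 0.06468 m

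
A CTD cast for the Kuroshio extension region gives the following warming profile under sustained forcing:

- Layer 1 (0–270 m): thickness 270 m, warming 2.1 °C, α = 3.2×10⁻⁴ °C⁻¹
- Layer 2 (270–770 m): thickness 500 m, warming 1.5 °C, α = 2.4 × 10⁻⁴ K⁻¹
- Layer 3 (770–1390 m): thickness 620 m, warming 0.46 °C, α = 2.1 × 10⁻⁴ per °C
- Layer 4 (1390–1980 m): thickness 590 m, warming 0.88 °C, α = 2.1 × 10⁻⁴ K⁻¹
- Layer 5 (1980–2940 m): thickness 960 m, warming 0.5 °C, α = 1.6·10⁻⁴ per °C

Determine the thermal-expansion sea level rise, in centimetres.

Δh = 60.7 cm

3.2×10⁻⁴ × 270 × 2.1 = 0.18144 m
Layer 2: 2.4×10⁻⁴ × 500 × 1.5 = 0.18000 m
2.1×10⁻⁴ × 620 × 0.46 = 0.059892 m
0.88 × 2.1×10⁻⁴ × 590 = 0.109032 m
1980–2940 m: 1.6×10⁻⁴ × 0.5 × 960 = 0.07680 m
Δh = 0.18144 + 0.18000 + 0.059892 + 0.109032 + 0.07680 = 0.607164 m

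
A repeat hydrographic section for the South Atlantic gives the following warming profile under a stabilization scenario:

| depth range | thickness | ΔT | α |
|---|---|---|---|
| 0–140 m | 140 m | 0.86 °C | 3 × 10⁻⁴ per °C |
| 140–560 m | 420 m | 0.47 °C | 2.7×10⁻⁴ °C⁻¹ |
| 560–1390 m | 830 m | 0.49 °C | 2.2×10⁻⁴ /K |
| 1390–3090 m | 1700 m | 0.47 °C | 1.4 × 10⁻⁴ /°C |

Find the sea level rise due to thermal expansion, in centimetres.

140 × 0.86 × 3×10⁻⁴ = 0.03612 m
2.7×10⁻⁴ × 420 × 0.47 = 0.053298 m
2.2×10⁻⁴ × 830 × 0.49 = 0.089474 m
1390–3090 m: 1700 × 1.4×10⁻⁴ × 0.47 = 0.11186 m
Δh = 0.03612 + 0.053298 + 0.089474 + 0.11186 = 0.290752 m

29.1 cm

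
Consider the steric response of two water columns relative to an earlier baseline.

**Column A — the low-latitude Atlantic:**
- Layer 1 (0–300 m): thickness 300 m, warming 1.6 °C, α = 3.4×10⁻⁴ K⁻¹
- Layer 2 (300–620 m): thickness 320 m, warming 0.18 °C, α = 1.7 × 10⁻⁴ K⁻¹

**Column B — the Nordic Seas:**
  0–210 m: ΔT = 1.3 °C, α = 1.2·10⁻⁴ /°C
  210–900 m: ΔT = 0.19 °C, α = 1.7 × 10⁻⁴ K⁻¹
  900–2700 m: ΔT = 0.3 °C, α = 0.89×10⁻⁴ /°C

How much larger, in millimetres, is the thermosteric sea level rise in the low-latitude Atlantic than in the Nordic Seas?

Δh_A − Δh_B ≈ 70 mm

A 0–300 m: 1.6 × 300 × 3.4×10⁻⁴ = 0.16320 m
A 300–620 m: 320 × 0.18 × 1.7×10⁻⁴ = 0.009792 m
A total: 0.172992 m
B 0–210 m: 1.3 × 1.2×10⁻⁴ × 210 = 0.03276 m
B 210–900 m: 0.19 × 690 × 1.7×10⁻⁴ = 0.022287 m
B 900–2700 m: 0.3 × 1800 × 0.89×10⁻⁴ = 0.04806 m
B total: 0.103107 m
Difference: 0.172992 − 0.103107 = 0.069885 m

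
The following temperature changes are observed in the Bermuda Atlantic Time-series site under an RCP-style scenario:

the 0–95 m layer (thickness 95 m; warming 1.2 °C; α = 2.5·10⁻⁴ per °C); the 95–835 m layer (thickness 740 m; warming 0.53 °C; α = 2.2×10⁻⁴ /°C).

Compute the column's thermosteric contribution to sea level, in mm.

2.5×10⁻⁴ × 95 × 1.2 = 0.02850 m
Layer 2: 740 × 0.53 × 2.2×10⁻⁴ = 0.086284 m
Δh = 0.02850 + 0.086284 = 0.114784 m

Δh ≈ 115 mm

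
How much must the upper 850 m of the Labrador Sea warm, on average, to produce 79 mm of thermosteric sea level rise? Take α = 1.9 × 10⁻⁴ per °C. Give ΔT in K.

ΔT ≈ 0.489 K

ΔT = Δh/(αH) = 0.079 / (1.9×10⁻⁴ × 850) ≈ 0.4892 K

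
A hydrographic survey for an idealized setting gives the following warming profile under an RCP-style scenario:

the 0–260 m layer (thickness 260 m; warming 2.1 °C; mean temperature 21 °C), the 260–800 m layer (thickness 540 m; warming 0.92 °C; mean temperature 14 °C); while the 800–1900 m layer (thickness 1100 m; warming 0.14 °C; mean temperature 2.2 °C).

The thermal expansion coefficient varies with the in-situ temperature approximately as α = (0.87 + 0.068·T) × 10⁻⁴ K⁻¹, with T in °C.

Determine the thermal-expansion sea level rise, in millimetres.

Layer 1: α = (0.87 + 0.068×21)×10⁻⁴ = 2.298×10⁻⁴ K⁻¹
Layer 2: α = (0.87 + 0.068×14)×10⁻⁴ = 1.822×10⁻⁴ K⁻¹
Layer 3: α = (0.87 + 0.068×2.2)×10⁻⁴ = 1.0196×10⁻⁴ K⁻¹
Layer 1: 260 × 2.1 × 2.298×10⁻⁴ = 0.1254708 m
Layer 2: 1.822×10⁻⁴ × 540 × 0.92 = 0.09051696 m
1100 × 1.0196×10⁻⁴ × 0.14 = 0.01570184 m
Δh = 0.1254708 + 0.09051696 + 0.01570184 = 0.2316896 m ≈ 230 mm

230 mm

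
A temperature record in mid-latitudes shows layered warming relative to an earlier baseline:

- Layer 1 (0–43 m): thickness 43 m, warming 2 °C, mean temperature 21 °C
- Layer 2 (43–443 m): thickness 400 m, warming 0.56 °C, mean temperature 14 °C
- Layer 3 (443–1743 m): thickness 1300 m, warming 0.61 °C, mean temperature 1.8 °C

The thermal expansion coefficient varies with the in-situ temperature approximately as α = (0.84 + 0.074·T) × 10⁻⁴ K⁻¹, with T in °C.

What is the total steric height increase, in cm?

Layer 1: α = (0.84 + 0.074×21)×10⁻⁴ = 2.394×10⁻⁴ K⁻¹
Layer 2: α = (0.84 + 0.074×14)×10⁻⁴ = 1.876×10⁻⁴ K⁻¹
Layer 3: α = (0.84 + 0.074×1.8)×10⁻⁴ = 0.9732×10⁻⁴ K⁻¹
43 × 2 × 2.394×10⁻⁴ = 0.0205884 m
43–443 m: 0.56 × 1.876×10⁻⁴ × 400 = 0.0420224 m
443–1743 m: 0.61 × 0.9732×10⁻⁴ × 1300 = 0.07717476 m
Δh = 0.0205884 + 0.0420224 + 0.07717476 = 0.13978556 m ≈ 14 cm

Δh = 14 cm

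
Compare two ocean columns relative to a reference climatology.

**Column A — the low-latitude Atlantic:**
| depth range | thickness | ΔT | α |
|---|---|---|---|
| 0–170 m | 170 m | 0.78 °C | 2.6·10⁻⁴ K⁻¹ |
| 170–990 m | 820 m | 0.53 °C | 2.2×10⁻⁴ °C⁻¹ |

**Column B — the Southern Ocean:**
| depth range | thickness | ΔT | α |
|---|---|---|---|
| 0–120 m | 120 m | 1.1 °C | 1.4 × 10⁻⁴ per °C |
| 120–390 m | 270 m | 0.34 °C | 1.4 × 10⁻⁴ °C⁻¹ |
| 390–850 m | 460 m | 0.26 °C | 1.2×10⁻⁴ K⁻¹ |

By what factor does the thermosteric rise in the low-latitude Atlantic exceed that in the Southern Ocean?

2.85

A Layer 1: 2.6×10⁻⁴ × 0.78 × 170 = 0.034476 m
A 820 × 2.2×10⁻⁴ × 0.53 = 0.095612 m
A total: 0.130088 m
B 0–120 m: 120 × 1.4×10⁻⁴ × 1.1 = 0.01848 m
B Layer 2: 1.4×10⁻⁴ × 270 × 0.34 = 0.012852 m
B 390–850 m: 0.26 × 460 × 1.2×10⁻⁴ = 0.014352 m
B total: 0.045684 m
Ratio: 0.130088 / 0.045684 ≈ 2.848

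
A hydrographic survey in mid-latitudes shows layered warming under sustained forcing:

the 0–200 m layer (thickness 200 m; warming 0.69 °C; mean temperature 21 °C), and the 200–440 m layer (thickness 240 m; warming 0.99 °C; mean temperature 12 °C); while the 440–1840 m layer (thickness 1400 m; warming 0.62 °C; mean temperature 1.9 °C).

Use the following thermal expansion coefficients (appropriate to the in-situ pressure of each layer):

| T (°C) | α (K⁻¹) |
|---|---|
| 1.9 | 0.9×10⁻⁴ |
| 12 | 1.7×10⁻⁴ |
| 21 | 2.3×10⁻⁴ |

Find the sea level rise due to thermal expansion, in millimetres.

Δh ≈ 150 mm

Layer 1 at 21 °C → α = 2.3×10⁻⁴ K⁻¹
Layer 2 at 12 °C → α = 1.7×10⁻⁴ K⁻¹
Layer 3 at 1.9 °C → α = 0.9×10⁻⁴ K⁻¹
2.3×10⁻⁴ × 200 × 0.69 = 0.03174 m
0.99 × 240 × 1.7×10⁻⁴ = 0.040392 m
Layer 3: 0.62 × 1400 × 0.9×10⁻⁴ = 0.07812 m
Δh = 0.03174 + 0.040392 + 0.07812 = 0.150252 m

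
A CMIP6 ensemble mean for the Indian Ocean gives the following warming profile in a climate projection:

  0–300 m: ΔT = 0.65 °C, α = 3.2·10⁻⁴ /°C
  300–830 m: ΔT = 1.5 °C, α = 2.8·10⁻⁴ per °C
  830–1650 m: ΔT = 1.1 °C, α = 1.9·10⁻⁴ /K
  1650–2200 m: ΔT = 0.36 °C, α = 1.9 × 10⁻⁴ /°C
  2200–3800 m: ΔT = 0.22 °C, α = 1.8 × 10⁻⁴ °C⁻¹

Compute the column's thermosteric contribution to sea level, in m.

0.56 m

0.65 × 300 × 3.2×10⁻⁴ = 0.06240 m
300–830 m: 2.8×10⁻⁴ × 1.5 × 530 = 0.22260 m
830–1650 m: 1.9×10⁻⁴ × 1.1 × 820 = 0.17138 m
1650–2200 m: 1.9×10⁻⁴ × 0.36 × 550 = 0.03762 m
1.8×10⁻⁴ × 1600 × 0.22 = 0.06336 m
Δh = 0.06240 + 0.22260 + 0.17138 + 0.03762 + 0.06336 = 0.55736 m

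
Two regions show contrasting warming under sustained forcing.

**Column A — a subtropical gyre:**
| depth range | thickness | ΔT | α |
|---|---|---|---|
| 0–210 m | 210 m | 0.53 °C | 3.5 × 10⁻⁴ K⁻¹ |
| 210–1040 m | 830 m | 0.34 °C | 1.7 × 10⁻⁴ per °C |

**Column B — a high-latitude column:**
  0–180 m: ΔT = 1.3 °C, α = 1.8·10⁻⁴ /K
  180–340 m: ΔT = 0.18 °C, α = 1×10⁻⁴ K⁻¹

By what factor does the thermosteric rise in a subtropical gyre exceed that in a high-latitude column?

1.93

A Layer 1: 0.53 × 210 × 3.5×10⁻⁴ = 0.038955 m
A Layer 2: 830 × 0.34 × 1.7×10⁻⁴ = 0.047974 m
A total: 0.086929 m
B Layer 1: 1.8×10⁻⁴ × 1.3 × 180 = 0.04212 m
B 160 × 1×10⁻⁴ × 0.18 = 0.00288 m
B total: 0.04500 m
Ratio: 0.086929 / 0.04500 ≈ 1.932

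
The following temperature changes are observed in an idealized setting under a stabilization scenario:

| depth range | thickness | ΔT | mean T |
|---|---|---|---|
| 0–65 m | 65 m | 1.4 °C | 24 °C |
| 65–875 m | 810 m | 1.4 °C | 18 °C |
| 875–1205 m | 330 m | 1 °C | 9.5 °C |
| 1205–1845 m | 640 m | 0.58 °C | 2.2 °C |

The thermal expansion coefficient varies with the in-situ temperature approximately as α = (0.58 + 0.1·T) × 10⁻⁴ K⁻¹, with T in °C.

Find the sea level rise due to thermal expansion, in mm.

Layer 1: α = (0.58 + 0.1×24)×10⁻⁴ = 2.98×10⁻⁴ K⁻¹
Layer 2: α = (0.58 + 0.1×18)×10⁻⁴ = 2.38×10⁻⁴ K⁻¹
Layer 3: α = (0.58 + 0.1×9.5)×10⁻⁴ = 1.53×10⁻⁴ K⁻¹
Layer 4: α = (0.58 + 0.1×2.2)×10⁻⁴ = 0.8×10⁻⁴ K⁻¹
Layer 1: 1.4 × 2.98×10⁻⁴ × 65 = 0.027118 m
1.4 × 2.38×10⁻⁴ × 810 = 0.269892 m
Layer 3: 1 × 1.53×10⁻⁴ × 330 = 0.05049 m
1205–1845 m: 0.58 × 0.8×10⁻⁴ × 640 = 0.029696 m
Δh = 0.027118 + 0.269892 + 0.05049 + 0.029696 = 0.377196 m

377 mm of thermosteric rise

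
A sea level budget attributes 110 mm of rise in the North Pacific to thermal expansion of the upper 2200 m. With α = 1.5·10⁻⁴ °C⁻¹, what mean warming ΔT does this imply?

about 0.333 K

ΔT = Δh/(αH) = 0.11 / (1.5×10⁻⁴ × 2200) ≈ 0.3333 K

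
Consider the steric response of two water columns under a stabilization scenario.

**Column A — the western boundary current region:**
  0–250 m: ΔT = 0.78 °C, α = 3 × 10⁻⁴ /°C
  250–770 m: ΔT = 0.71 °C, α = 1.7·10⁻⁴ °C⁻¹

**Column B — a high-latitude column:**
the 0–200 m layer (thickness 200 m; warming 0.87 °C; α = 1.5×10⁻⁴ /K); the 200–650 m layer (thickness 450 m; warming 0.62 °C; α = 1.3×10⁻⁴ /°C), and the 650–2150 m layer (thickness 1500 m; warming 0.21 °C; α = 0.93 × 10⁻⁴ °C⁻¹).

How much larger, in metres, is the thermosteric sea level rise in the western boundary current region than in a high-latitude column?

A 0–250 m: 3×10⁻⁴ × 250 × 0.78 = 0.05850 m
A 250–770 m: 0.71 × 1.7×10⁻⁴ × 520 = 0.062764 m
A total: 0.121264 m
B Layer 1: 200 × 1.5×10⁻⁴ × 0.87 = 0.02610 m
B 1.3×10⁻⁴ × 450 × 0.62 = 0.03627 m
B Layer 3: 0.93×10⁻⁴ × 1500 × 0.21 = 0.029295 m
B total: 0.091665 m
Difference: 0.121264 − 0.091665 = 0.029599 m

0.0296 m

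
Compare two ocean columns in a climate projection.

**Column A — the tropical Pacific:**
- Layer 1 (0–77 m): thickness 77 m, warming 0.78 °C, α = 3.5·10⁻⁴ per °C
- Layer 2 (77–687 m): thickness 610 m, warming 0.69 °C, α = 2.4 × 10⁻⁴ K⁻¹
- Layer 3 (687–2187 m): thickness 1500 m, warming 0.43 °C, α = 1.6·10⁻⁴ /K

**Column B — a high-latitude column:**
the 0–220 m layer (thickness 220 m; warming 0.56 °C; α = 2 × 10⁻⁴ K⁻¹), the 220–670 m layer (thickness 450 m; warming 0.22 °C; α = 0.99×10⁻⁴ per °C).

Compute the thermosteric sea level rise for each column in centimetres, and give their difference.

Δh_A ≈ 22.5 cm, Δh_B ≈ 3.44 cm; difference ≈ 19.1 cm

A 3.5×10⁻⁴ × 0.78 × 77 = 0.021021 m
A 77–687 m: 0.69 × 610 × 2.4×10⁻⁴ = 0.101016 m
A 687–2187 m: 1500 × 1.6×10⁻⁴ × 0.43 = 0.10320 m
A total: 0.225237 m
B 0–220 m: 2×10⁻⁴ × 0.56 × 220 = 0.02464 m
B 0.99×10⁻⁴ × 450 × 0.22 = 0.009801 m
B total: 0.034441 m
Difference: 0.225237 − 0.034441 = 0.190796 m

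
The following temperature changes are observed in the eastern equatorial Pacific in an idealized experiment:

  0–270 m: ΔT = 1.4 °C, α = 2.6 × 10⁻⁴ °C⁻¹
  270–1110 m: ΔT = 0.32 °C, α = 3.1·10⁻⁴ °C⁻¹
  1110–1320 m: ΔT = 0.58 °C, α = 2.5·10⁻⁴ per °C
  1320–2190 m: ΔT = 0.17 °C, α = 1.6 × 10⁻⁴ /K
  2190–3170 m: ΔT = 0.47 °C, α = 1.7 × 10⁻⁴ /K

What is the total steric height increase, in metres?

0.31 m of thermosteric rise

0–270 m: 270 × 2.6×10⁻⁴ × 1.4 = 0.09828 m
840 × 0.32 × 3.1×10⁻⁴ = 0.083328 m
Layer 3: 2.5×10⁻⁴ × 210 × 0.58 = 0.03045 m
1320–2190 m: 0.17 × 1.6×10⁻⁴ × 870 = 0.023664 m
Layer 5: 1.7×10⁻⁴ × 0.47 × 980 = 0.078302 m
Δh = 0.09828 + 0.083328 + 0.03045 + 0.023664 + 0.078302 = 0.314024 m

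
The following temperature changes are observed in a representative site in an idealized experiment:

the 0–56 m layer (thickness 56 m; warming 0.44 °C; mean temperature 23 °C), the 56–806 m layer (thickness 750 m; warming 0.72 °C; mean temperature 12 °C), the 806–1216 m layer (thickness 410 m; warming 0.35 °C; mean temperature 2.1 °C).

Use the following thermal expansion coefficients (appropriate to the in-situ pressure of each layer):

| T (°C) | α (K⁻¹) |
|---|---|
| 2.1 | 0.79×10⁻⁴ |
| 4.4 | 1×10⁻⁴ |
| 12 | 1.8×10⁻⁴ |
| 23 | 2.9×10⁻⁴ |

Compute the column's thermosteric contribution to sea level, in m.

0.116 m

Layer 1 at 23 °C → α = 2.9×10⁻⁴ K⁻¹
Layer 2 at 12 °C → α = 1.8×10⁻⁴ K⁻¹
Layer 3 at 2.1 °C → α = 0.79×10⁻⁴ K⁻¹
56 × 0.44 × 2.9×10⁻⁴ = 0.0071456 m
Layer 2: 750 × 0.72 × 1.8×10⁻⁴ = 0.09720 m
806–1216 m: 410 × 0.35 × 0.79×10⁻⁴ = 0.0113365 m
Δh = 0.0071456 + 0.09720 + 0.0113365 = 0.1156821 m ≈ 0.116 m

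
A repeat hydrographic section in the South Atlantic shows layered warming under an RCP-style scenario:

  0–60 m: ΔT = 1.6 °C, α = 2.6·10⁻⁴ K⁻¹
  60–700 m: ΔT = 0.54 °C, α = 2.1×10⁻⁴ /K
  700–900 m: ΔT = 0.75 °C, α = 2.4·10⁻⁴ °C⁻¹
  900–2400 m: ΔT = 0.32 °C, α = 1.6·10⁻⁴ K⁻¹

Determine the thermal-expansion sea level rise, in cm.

about 21.0 cm

2.6×10⁻⁴ × 60 × 1.6 = 0.02496 m
640 × 0.54 × 2.1×10⁻⁴ = 0.072576 m
Layer 3: 0.75 × 2.4×10⁻⁴ × 200 = 0.03600 m
1.6×10⁻⁴ × 0.32 × 1500 = 0.07680 m
Δh = 0.02496 + 0.072576 + 0.03600 + 0.07680 = 0.210336 m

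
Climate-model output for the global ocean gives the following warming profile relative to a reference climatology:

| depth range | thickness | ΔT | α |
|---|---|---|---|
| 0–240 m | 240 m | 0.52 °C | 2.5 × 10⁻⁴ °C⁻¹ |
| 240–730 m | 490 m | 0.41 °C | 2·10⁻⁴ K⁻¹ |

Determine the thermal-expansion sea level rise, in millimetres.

Δh = 71.4 mm

0–240 m: 2.5×10⁻⁴ × 240 × 0.52 = 0.03120 m
0.41 × 2×10⁻⁴ × 490 = 0.04018 m
Δh = 0.03120 + 0.04018 = 0.07138 m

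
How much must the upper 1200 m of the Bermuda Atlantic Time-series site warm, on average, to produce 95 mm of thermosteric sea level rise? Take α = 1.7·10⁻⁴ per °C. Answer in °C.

ΔT = Δh/(αH) = 0.095 / (1.7×10⁻⁴ × 1200) ≈ 0.4657 °C

about 0.466 °C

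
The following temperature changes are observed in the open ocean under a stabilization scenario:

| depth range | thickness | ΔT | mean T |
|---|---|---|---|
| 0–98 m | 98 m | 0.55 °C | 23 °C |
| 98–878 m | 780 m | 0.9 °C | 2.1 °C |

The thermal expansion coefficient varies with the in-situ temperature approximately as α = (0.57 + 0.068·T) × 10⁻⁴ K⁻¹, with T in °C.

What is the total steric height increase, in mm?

Layer 1: α = (0.57 + 0.068×23)×10⁻⁴ = 2.134×10⁻⁴ K⁻¹
Layer 2: α = (0.57 + 0.068×2.1)×10⁻⁴ = 0.7128×10⁻⁴ K⁻¹
0.55 × 98 × 2.134×10⁻⁴ = 0.01150226 m
780 × 0.7128×10⁻⁴ × 0.9 = 0.05003856 m
Δh = 0.01150226 + 0.05003856 = 0.06154082 m ≈ 61.5 mm

61.5 mm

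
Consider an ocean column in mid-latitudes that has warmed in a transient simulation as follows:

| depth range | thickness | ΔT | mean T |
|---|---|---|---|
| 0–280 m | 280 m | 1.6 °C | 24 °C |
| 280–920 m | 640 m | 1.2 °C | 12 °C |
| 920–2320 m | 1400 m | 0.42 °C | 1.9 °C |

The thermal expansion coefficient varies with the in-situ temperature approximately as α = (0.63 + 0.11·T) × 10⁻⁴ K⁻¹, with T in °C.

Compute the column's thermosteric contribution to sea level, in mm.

350 mm

Layer 1: α = (0.63 + 0.11×24)×10⁻⁴ = 3.27×10⁻⁴ K⁻¹
Layer 2: α = (0.63 + 0.11×12)×10⁻⁴ = 1.95×10⁻⁴ K⁻¹
Layer 3: α = (0.63 + 0.11×1.9)×10⁻⁴ = 0.839×10⁻⁴ K⁻¹
Layer 1: 1.6 × 3.27×10⁻⁴ × 280 = 0.146496 m
280–920 m: 640 × 1.2 × 1.95×10⁻⁴ = 0.14976 m
0.42 × 0.839×10⁻⁴ × 1400 = 0.0493332 m
Δh = 0.146496 + 0.14976 + 0.0493332 = 0.3455892 m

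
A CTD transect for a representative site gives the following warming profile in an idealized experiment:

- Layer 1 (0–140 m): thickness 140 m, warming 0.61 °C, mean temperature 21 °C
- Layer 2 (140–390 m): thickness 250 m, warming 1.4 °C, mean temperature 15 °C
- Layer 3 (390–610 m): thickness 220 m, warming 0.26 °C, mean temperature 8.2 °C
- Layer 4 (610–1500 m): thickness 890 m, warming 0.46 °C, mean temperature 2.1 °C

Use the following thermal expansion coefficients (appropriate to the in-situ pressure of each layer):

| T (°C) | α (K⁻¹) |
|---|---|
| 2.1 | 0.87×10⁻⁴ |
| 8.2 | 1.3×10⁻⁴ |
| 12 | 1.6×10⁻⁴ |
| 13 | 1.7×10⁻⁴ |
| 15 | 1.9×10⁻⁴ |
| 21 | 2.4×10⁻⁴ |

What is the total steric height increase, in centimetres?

Layer 1 at 21 °C → α = 2.4×10⁻⁴ K⁻¹
Layer 2 at 15 °C → α = 1.9×10⁻⁴ K⁻¹
Layer 3 at 8.2 °C → α = 1.3×10⁻⁴ K⁻¹
Layer 4 at 2.1 °C → α = 0.87×10⁻⁴ K⁻¹
0–140 m: 140 × 2.4×10⁻⁴ × 0.61 = 0.020496 m
250 × 1.9×10⁻⁴ × 1.4 = 0.06650 m
390–610 m: 0.26 × 1.3×10⁻⁴ × 220 = 0.007436 m
610–1500 m: 0.87×10⁻⁴ × 890 × 0.46 = 0.0356178 m
Δh = 0.020496 + 0.06650 + 0.007436 + 0.0356178 = 0.1300498 m

Δh = 13.0 cm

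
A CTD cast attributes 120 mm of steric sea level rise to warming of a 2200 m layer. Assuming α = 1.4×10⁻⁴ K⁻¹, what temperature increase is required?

0.390 K

ΔT = Δh/(αH) = 0.12 / (1.4×10⁻⁴ × 2200) ≈ 0.3896 K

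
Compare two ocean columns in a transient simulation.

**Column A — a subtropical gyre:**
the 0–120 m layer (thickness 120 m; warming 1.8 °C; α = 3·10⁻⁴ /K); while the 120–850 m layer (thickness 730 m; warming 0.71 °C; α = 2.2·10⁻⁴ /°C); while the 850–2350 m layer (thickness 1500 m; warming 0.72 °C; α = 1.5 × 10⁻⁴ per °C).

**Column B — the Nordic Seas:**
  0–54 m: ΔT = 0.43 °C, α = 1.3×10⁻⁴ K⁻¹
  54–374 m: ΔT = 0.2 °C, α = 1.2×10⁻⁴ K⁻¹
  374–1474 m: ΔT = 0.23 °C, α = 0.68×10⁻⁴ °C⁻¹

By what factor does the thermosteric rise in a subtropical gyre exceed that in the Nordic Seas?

A 0–120 m: 1.8 × 3×10⁻⁴ × 120 = 0.06480 m
A Layer 2: 2.2×10⁻⁴ × 0.71 × 730 = 0.114026 m
A 0.72 × 1500 × 1.5×10⁻⁴ = 0.16200 m
A total: 0.340826 m
B Layer 1: 54 × 1.3×10⁻⁴ × 0.43 = 0.0030186 m
B 54–374 m: 1.2×10⁻⁴ × 320 × 0.2 = 0.00768 m
B 374–1474 m: 1100 × 0.23 × 0.68×10⁻⁴ = 0.017204 m
B total: 0.0279026 m
Ratio: 0.340826 / 0.0279026 ≈ 12.21

12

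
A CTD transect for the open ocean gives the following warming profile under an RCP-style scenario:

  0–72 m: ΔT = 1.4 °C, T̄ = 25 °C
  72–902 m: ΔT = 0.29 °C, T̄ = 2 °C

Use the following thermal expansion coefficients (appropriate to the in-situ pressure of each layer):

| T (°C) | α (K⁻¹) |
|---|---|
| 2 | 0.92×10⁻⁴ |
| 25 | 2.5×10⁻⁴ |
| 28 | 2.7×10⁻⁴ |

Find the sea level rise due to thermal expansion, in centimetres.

Δh = 4.73 cm

Layer 1 at 25 °C → α = 2.5×10⁻⁴ K⁻¹
Layer 2 at 2 °C → α = 0.92×10⁻⁴ K⁻¹
Layer 1: 2.5×10⁻⁴ × 1.4 × 72 = 0.02520 m
0.29 × 830 × 0.92×10⁻⁴ = 0.0221444 m
Δh = 0.02520 + 0.0221444 = 0.0473444 m ≈ 4.73 cm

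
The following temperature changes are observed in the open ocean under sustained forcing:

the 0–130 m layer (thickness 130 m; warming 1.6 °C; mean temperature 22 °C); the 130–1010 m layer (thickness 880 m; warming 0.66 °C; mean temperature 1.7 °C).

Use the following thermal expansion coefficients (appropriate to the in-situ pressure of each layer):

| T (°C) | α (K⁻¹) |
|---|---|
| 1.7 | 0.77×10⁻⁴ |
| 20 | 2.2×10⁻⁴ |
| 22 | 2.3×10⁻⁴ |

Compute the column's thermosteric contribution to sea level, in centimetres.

Layer 1 at 22 °C → α = 2.3×10⁻⁴ K⁻¹
Layer 2 at 1.7 °C → α = 0.77×10⁻⁴ K⁻¹
Layer 1: 1.6 × 2.3×10⁻⁴ × 130 = 0.04784 m
Layer 2: 880 × 0.66 × 0.77×10⁻⁴ = 0.0447216 m
Δh = 0.04784 + 0.0447216 = 0.0925616 m

about 9.26 cm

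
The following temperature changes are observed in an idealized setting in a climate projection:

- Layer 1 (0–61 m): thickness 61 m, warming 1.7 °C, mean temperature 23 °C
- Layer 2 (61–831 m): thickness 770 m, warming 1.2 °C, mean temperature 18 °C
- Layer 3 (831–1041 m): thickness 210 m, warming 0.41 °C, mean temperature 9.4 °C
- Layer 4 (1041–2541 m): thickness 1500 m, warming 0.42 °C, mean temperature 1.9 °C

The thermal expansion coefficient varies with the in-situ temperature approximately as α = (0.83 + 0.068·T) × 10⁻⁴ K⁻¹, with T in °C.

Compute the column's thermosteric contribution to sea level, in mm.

Δh = 290 mm

Layer 1: α = (0.83 + 0.068×23)×10⁻⁴ = 2.394×10⁻⁴ K⁻¹
Layer 2: α = (0.83 + 0.068×18)×10⁻⁴ = 2.054×10⁻⁴ K⁻¹
Layer 3: α = (0.83 + 0.068×9.4)×10⁻⁴ = 1.4692×10⁻⁴ K⁻¹
Layer 4: α = (0.83 + 0.068×1.9)×10⁻⁴ = 0.9592×10⁻⁴ K⁻¹
0–61 m: 61 × 2.394×10⁻⁴ × 1.7 = 0.02482578 m
Layer 2: 2.054×10⁻⁴ × 770 × 1.2 = 0.1897896 m
831–1041 m: 1.4692×10⁻⁴ × 0.41 × 210 = 0.012649812 m
Layer 4: 1500 × 0.9592×10⁻⁴ × 0.42 = 0.0604296 m
Δh = 0.02482578 + 0.1897896 + 0.012649812 + 0.0604296 = 0.287694792 m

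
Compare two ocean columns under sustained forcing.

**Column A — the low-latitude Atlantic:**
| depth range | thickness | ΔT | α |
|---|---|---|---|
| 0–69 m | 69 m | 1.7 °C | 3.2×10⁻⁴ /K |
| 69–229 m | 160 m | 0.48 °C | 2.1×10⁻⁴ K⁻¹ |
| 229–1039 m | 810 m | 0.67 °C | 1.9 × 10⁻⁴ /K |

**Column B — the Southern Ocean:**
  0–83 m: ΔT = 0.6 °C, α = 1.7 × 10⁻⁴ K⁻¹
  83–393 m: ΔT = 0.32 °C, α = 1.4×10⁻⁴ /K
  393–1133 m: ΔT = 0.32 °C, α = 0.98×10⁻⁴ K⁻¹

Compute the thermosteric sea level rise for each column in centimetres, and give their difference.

A: 15.7 cm; B: 4.56 cm; difference 11.1 cm

A 0–69 m: 1.7 × 3.2×10⁻⁴ × 69 = 0.037536 m
A 160 × 0.48 × 2.1×10⁻⁴ = 0.016128 m
A 0.67 × 1.9×10⁻⁴ × 810 = 0.103113 m
A total: 0.156777 m
B 0–83 m: 0.6 × 83 × 1.7×10⁻⁴ = 0.008466 m
B Layer 2: 1.4×10⁻⁴ × 0.32 × 310 = 0.013888 m
B 0.32 × 0.98×10⁻⁴ × 740 = 0.0232064 m
B total: 0.0455604 m
Difference: 0.156777 − 0.0455604 = 0.1112166 m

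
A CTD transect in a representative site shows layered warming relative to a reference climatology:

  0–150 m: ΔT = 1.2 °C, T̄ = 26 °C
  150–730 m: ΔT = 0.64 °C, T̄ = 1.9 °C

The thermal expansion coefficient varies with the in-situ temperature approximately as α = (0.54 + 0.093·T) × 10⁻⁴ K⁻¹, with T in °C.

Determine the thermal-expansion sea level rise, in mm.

Layer 1: α = (0.54 + 0.093×26)×10⁻⁴ = 2.958×10⁻⁴ K⁻¹
Layer 2: α = (0.54 + 0.093×1.9)×10⁻⁴ = 0.7167×10⁻⁴ K⁻¹
0–150 m: 2.958×10⁻⁴ × 150 × 1.2 = 0.053244 m
150–730 m: 0.64 × 0.7167×10⁻⁴ × 580 = 0.026603904 m
Δh = 0.053244 + 0.026603904 = 0.079847904 m ≈ 79.8 mm

79.8 mm of thermosteric rise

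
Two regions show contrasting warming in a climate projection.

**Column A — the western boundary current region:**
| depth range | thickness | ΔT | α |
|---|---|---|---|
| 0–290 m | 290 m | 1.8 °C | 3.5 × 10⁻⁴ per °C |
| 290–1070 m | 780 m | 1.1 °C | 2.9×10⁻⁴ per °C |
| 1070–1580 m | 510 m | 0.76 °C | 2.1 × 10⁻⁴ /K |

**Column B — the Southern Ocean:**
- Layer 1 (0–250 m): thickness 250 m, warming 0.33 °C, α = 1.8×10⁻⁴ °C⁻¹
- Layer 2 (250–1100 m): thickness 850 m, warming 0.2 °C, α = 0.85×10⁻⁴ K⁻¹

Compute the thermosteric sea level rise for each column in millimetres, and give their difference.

A: 513 mm; B: 29.3 mm; difference 484 mm

A Layer 1: 1.8 × 290 × 3.5×10⁻⁴ = 0.18270 m
A Layer 2: 2.9×10⁻⁴ × 780 × 1.1 = 0.24882 m
A 1070–1580 m: 2.1×10⁻⁴ × 510 × 0.76 = 0.081396 m
A total: 0.512916 m
B 250 × 1.8×10⁻⁴ × 0.33 = 0.01485 m
B 850 × 0.2 × 0.85×10⁻⁴ = 0.01445 m
B total: 0.02930 m
Difference: 0.512916 − 0.02930 = 0.483616 m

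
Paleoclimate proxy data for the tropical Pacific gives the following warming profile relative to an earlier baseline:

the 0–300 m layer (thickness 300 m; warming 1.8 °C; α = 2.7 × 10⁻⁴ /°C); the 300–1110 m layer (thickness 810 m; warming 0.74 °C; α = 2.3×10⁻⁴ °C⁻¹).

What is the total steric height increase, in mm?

300 × 2.7×10⁻⁴ × 1.8 = 0.14580 m
Layer 2: 810 × 2.3×10⁻⁴ × 0.74 = 0.137862 m
Δh = 0.14580 + 0.137862 = 0.283662 m ≈ 280 mm

280 mm of thermosteric rise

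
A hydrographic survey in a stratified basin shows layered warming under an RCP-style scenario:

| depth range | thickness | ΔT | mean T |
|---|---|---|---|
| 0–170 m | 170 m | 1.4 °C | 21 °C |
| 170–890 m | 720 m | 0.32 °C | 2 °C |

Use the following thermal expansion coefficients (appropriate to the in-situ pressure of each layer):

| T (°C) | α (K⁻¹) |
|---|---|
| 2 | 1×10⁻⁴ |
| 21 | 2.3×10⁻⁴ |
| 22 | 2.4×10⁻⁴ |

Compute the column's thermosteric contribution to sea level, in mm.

78 mm

Layer 1 at 21 °C → α = 2.3×10⁻⁴ K⁻¹
Layer 2 at 2 °C → α = 1×10⁻⁴ K⁻¹
Layer 1: 2.3×10⁻⁴ × 1.4 × 170 = 0.05474 m
720 × 0.32 × 1×10⁻⁴ = 0.02304 m
Δh = 0.05474 + 0.02304 = 0.07778 m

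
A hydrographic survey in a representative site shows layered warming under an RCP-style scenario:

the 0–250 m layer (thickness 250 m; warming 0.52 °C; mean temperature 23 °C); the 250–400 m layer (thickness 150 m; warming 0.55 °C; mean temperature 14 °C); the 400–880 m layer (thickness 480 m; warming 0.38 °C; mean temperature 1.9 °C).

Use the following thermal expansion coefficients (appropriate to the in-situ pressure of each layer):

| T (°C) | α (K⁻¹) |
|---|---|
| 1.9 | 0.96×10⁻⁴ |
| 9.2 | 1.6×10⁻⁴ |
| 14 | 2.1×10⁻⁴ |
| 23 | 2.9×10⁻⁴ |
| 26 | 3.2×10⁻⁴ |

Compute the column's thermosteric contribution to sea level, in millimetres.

Layer 1 at 23 °C → α = 2.9×10⁻⁴ K⁻¹
Layer 2 at 14 °C → α = 2.1×10⁻⁴ K⁻¹
Layer 3 at 1.9 °C → α = 0.96×10⁻⁴ K⁻¹
0–250 m: 2.9×10⁻⁴ × 0.52 × 250 = 0.03770 m
150 × 2.1×10⁻⁴ × 0.55 = 0.017325 m
400–880 m: 0.38 × 0.96×10⁻⁴ × 480 = 0.0175104 m
Δh = 0.03770 + 0.017325 + 0.0175104 = 0.0725354 m

72.5 mm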